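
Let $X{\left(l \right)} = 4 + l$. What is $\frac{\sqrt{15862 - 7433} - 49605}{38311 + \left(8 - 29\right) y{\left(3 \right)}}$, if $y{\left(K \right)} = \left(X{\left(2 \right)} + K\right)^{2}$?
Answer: $- \frac{9921}{7322} + \frac{\sqrt{8429}}{36610} \approx -1.3524$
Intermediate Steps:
$y{\left(K \right)} = \left(6 + K\right)^{2}$ ($y{\left(K \right)} = \left(\left(4 + 2\right) + K\right)^{2} = \left(6 + K\right)^{2}$)
$\frac{\sqrt{15862 - 7433} - 49605}{38311 + \left(8 - 29\right) y{\left(3 \right)}} = \frac{\sqrt{15862 - 7433} - 49605}{38311 + \left(8 - 29\right) \left(6 + 3\right)^{2}} = \frac{\sqrt{8429} - 49605}{38311 - 21 \cdot 9^{2}} = \frac{-49605 + \sqrt{8429}}{38311 - 1701} = \frac{-49605 + \sqrt{8429}}{36610} = \left(-49605 + \sqrt{8429}\right) \frac{1}{36610} = - \frac{9921}{7322} + \frac{\sqrt{8429}}{36610}$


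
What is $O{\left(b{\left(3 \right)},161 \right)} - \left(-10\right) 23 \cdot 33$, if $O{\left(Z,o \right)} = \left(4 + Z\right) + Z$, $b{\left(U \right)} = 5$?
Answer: $7604$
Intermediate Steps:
$O{\left(Z,o \right)} = 4 + 2 Z$
$O{\left(b{\left(3 \right)},161 \right)} - \left(-10\right) 23 \cdot 33 = \left(4 + 2 \cdot 5\right) - \left(-10\right) 23 \cdot 33 = \left(4 + 10\right) - \left(-230\right) 33 = 14 - -7590 = 14 + 7590 = 7604$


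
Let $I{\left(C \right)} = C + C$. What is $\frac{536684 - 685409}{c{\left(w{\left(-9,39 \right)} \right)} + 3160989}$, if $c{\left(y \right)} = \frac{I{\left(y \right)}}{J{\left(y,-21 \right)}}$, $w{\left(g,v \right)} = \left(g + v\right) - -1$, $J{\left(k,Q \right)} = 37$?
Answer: $- \frac{1100565}{23391331} \approx -0.04705$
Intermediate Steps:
$w{\left(g,v \right)} = 1 + g + v$ ($w{\left(g,v \right)} = \left(g + v\right) + 1 = 1 + g + v$)
$I{\left(C \right)} = 2 C$
$c{\left(y \right)} = \frac{2 y}{37}$
$\frac{536684 - 685409}{c{\left(w{\left(-9,39 \right)} \right)} + 3160989} = \frac{536684 - 685409}{\frac{2 \left(1 - 9 + 39\right)}{37} + 3160989} = - \frac{148725}{\frac{2}{37} \cdot 31 + 3160989} = - \frac{148725}{\frac{62}{37} + 3160989} = - \frac{148725}{\frac{116956655}{37}} = \left(-148725\right) \frac{37}{116956655} = - \frac{1100565}{23391331}$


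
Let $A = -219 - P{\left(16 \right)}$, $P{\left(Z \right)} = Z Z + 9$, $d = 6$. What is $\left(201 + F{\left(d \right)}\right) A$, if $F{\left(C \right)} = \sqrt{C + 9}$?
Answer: $-97284 - 484 \sqrt{15} \approx -99159.0$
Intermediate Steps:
$P{\left(Z \right)} = 9 + Z^{2}$ ($P{\left(Z \right)} = Z^{2} + 9 = 9 + Z^{2}$)
$F{\left(C \right)} = \sqrt{9 + C}$
$A = -484$ ($A = -219 - \left(9 + 16^{2}\right) = -219 - \left(9 + 256\right) = -219 - 265 = -484$)
$\left(201 + F{\left(d \right)}\right) A = \left(201 + \sqrt{9 + 6}\right) \left(-484\right) = \left(201 + \sqrt{15}\right) \left(-484\right) = -97284 - 484 \sqrt{15}$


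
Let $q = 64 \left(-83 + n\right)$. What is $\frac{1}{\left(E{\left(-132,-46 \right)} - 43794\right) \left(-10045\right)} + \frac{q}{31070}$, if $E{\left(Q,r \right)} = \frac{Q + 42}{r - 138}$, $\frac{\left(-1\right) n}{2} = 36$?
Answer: $- \frac{40147564168076}{125744438264445} \approx -0.31928$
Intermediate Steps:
$n = -72$ ($n = \left(-2\right) 36 = -72$)
$E{\left(Q,r \right)} = \frac{42 + Q}{-138 + r}$
$q = -9920$ ($q = 64 \left(-83 - 72\right) = 64 \left(-155\right) = -9920$)
$\frac{1}{\left(E{\left(-132,-46 \right)} - 43794\right) \left(-10045\right)} + \frac{q}{31070} = \frac{1}{\left(\frac{42 - 132}{-138 - 46} - 43794\right) \left(-10045\right)} - \frac{9920}{31070} = \frac{1}{\frac{1}{-184} \left(-90\right) - 43794} \left(- \frac{1}{10045}\right) - \frac{992}{3107} = \frac{1}{\left(- \frac{1}{184}\right) \left(-90\right) - 43794} \left(- \frac{1}{10045}\right) - \frac{992}{3107} = \frac{1}{\frac{45}{92} - 43794} \left(- \frac{1}{10045}\right) - \frac{992}{3107} = \frac{1}{- \frac{4029003}{92}} \left(- \frac{1}{10045}\right) - \frac{992}{3107} = \left(- \frac{92}{4029003}\right) \left(- \frac{1}{10045}\right) - \frac{992}{3107} = \frac{92}{40471335135} - \frac{992}{3107} = - \frac{40147564168076}{125744438264445}$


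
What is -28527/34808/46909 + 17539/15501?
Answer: 28637385593381/25310164124472 ≈ 1.1315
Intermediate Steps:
-28527/34808/46909 + 17539/15501 = -28527*1/34808*(1/46909) + 17539*(1/15501) = -28527/34808*1/46909 + 17539/15501 = -28527/1632808472 + 17539/15501 = 28637385593381/25310164124472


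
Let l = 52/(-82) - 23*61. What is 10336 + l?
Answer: 366227/41 ≈ 8932.4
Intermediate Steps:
l = -57549/41 (l = 52*(-1/82) - 1403 = -26/41 - 1403 = -57549/41 ≈ -1403.6)
10336 + l = 10336 - 57549/41 = 366227/41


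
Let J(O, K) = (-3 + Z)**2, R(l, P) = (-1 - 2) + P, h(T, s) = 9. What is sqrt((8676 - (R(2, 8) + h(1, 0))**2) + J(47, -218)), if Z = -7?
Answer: 2*sqrt(2145) ≈ 92.628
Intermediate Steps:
R(l, P) = -3 + P
J(O, K) = 100 (J(O, K) = (-3 - 7)**2 = (-10)**2 = 100)
sqrt((8676 - (R(2, 8) + h(1, 0))**2) + J(47, -218)) = sqrt((8676 - ((-3 + 8) + 9)**2) + 100) = sqrt((8676 - (5 + 9)**2) + 100) = sqrt((8676 - 1*14**2) + 100) = sqrt((8676 - 1*196) + 100) = sqrt((8676 - 196) + 100) = sqrt(8480 + 100) = sqrt(8580) = 2*sqrt(2145)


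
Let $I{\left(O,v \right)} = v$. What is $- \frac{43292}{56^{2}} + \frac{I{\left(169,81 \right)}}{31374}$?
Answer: $- \frac{898141}{65072} \approx -13.802$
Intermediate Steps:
$- \frac{43292}{56^{2}} + \frac{I{\left(169,81 \right)}}{31374} = - \frac{43292}{56^{2}} + \frac{81}{31374} = - \frac{43292}{3136} + 81 \cdot \frac{1}{31374} = \left(-43292\right) \frac{1}{3136} + \frac{3}{1162} = - \frac{10823}{784} + \frac{3}{1162} = - \frac{898141}{65072}$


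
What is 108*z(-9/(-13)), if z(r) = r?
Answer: 972/13 ≈ 74.769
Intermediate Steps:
108*z(-9/(-13)) = 108*(-9/(-13)) = 108*(-9*(-1/13)) = 108*(9/13) = 972/13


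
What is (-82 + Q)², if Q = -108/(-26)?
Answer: 1024144/169 ≈ 6060.0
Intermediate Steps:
Q = 54/13 (Q = -108*(-1/26) = 54/13 ≈ 4.1538)
(-82 + Q)² = (-82 + 54/13)² = (-1012/13)² = 1024144/169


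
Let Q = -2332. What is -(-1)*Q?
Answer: -2332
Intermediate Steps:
-(-1)*Q = -(-1)*(-2332) = -1*2332 = -2332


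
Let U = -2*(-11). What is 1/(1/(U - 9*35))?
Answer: -293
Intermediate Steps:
U = 22
1/(1/(U - 9*35)) = 1/(1/(22 - 9*35)) = 1/(1/(22 - 315)) = 1/(1/(-293)) = 1/(-1/293) = -293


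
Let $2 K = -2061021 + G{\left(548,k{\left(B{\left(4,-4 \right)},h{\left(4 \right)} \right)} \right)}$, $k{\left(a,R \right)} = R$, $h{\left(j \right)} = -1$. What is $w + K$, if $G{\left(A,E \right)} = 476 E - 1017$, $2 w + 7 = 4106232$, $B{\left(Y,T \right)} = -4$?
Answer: $\frac{2043711}{2} \approx 1.0219 \cdot 10^{6}$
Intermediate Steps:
$w = \frac{4106225}{2}$ ($w = - \frac{7}{2} + \frac{1}{2} \cdot 4106232 = - \frac{7}{2} + 2053116 = \frac{4106225}{2} \approx 2.0531 \cdot 10^{6}$)
$G{\left(A,E \right)} = -1017 + 476 E$
$K = -1031257$ ($K = \frac{-2061021 + \left(-1017 + 476 \left(-1\right)\right)}{2} = \frac{-2061021 - 1493}{2} = \frac{1}{2} \left(-2062514\right) = -1031257$)
$w + K = \frac{4106225}{2} - 1031257 = \frac{2043711}{2}$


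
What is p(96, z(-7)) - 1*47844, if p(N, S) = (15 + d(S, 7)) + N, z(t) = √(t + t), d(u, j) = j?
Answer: -47726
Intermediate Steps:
z(t) = √2*√t (z(t) = √(2*t) = √2*√t)
p(N, S) = 22 + N (p(N, S) = (15 + 7) + N = 22 + N)
p(96, z(-7)) - 1*47844 = (22 + 96) - 1*47844 = 118 - 47844 = -47726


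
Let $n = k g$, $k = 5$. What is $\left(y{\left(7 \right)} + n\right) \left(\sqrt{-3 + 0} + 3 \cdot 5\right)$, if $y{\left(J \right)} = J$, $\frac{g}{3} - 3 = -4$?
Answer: $-120 - 8 i \sqrt{3} \approx -120.0 - 13.856 i$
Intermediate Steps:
$g = -3$ ($g = 9 + 3 \left(-4\right) = 9 - 12 = -3$)
$n = -15$ ($n = 5 \left(-3\right) = -15$)
$\left(y{\left(7 \right)} + n\right) \left(\sqrt{-3 + 0} + 3 \cdot 5\right) = \left(7 - 15\right) \left(\sqrt{-3 + 0} + 3 \cdot 5\right) = - 8 \left(\sqrt{-3} + 15\right) = - 8 \left(i \sqrt{3} + 15\right) = - 8 \left(15 + i \sqrt{3}\right) = -120 - 8 i \sqrt{3}$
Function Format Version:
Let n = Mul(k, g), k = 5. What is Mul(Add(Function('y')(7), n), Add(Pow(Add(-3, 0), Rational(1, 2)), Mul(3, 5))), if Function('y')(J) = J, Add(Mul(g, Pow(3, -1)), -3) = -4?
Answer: Add(-120, Mul(-8, I, Pow(3, Rational(1, 2)))) ≈ Add(-120.00, Mul(-13.856, I))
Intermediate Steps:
g = -3 (g = Add(9, Mul(3, -4)) = Add(9, -12) = -3)
n = -15 (n = Mul(5, -3) = -15)
Mul(Add(Function('y')(7), n), Add(Pow(Add(-3, 0), Rational(1, 2)), Mul(3, 5))) = Mul(Add(7, -15), Add(Pow(Add(-3, 0), Rational(1, 2)), Mul(3, 5))) = Mul(-8, Add(Pow(-3, Rational(1, 2)), 15)) = Mul(-8, Add(Mul(I, Pow(3, Rational(1, 2))), 15)) = Mul(-8, Add(15, Mul(I, Pow(3, Rational(1, 2))))) = Add(-120, Mul(-8, I, Pow(3, Rational(1, 2))))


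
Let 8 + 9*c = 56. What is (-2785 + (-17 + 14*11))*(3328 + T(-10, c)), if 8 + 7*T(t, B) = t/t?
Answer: -8809896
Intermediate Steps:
c = 16/3 (c = -8/9 + (1/9)*56 = -8/9 + 56/9 = 16/3 ≈ 5.3333)
T(t, B) = -1 (T(t, B) = -8/7 + (t/t)/7 = -8/7 + (1/7)*1 = -8/7 + 1/7 = -1)
(-2785 + (-17 + 14*11))*(3328 + T(-10, c)) = (-2785 + (-17 + 14*11))*(3328 - 1) = (-2785 + (-17 + 154))*3327 = (-2785 + 137)*3327 = -2648*3327 = -8809896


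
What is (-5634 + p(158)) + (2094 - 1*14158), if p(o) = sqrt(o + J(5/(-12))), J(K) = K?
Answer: -17698 + sqrt(5673)/6 ≈ -17685.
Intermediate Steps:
p(o) = sqrt(-5/12 + o) (p(o) = sqrt(o + 5/(-12)) = sqrt(o + 5*(-1/12)) = sqrt(o - 5/12) = sqrt(-5/12 + o))
(-5634 + p(158)) + (2094 - 1*14158) = (-5634 + sqrt(-15 + 36*158)/6) + (2094 - 1*14158) = (-5634 + sqrt(-15 + 5688)/6) + (2094 - 14158) = (-5634 + sqrt(5673)/6) - 12064 = -17698 + sqrt(5673)/6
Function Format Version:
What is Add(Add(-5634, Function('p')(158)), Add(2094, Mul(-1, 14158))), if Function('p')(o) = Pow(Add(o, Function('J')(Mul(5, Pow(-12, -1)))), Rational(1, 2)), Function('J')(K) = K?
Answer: Add(-17698, Mul(Rational(1, 6), Pow(5673, Rational(1, 2)))) ≈ -17685.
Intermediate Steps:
Function('p')(o) = Pow(Add(Rational(-5, 12), o), Rational(1, 2)) (Function('p')(o) = Pow(Add(o, Mul(5, Pow(-12, -1))), Rational(1, 2)) = Pow(Add(o, Mul(5, Rational(-1, 12))), Rational(1, 2)) = Pow(Add(o, Rational(-5, 12)), Rational(1, 2)) = Pow(Add(Rational(-5, 12), o), Rational(1, 2)))
Add(Add(-5634, Function('p')(158)), Add(2094, Mul(-1, 14158))) = Add(Add(-5634, Mul(Rational(1, 6), Pow(Add(-15, Mul(36, 158)), Rational(1, 2)))), Add(2094, Mul(-1, 14158))) = Add(Add(-5634, Mul(Rational(1, 6), Pow(Add(-15, 5688), Rational(1, 2)))), Add(2094, -14158)) = Add(Add(-5634, Mul(Rational(1, 6), Pow(5673, Rational(1, 2)))), -12064) = Add(-17698, Mul(Rational(1, 6), Pow(5673, Rational(1, 2))))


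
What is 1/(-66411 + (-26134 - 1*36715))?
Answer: -1/129260 ≈ -7.7364e-6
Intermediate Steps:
1/(-66411 + (-26134 - 1*36715)) = 1/(-66411 + (-26134 - 36715)) = 1/(-66411 - 62849) = 1/(-129260) = -1/129260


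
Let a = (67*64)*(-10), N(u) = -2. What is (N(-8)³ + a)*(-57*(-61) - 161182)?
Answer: 6763652040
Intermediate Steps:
a = -42880 (a = 4288*(-10) = -42880)
(N(-8)³ + a)*(-57*(-61) - 161182) = ((-2)³ - 42880)*(-57*(-61) - 161182) = (-8 - 42880)*(3477 - 161182) = -42888*(-157705) = 6763652040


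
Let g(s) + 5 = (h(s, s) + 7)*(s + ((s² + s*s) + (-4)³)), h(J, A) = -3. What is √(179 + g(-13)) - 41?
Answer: -41 + √1218 ≈ -6.1001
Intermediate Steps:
g(s) = -261 + 4*s + 8*s² (g(s) = -5 + (-3 + 7)*(s + ((s² + s*s) + (-4)³)) = -5 + 4*(s + ((s² + s²) - 64)) = -5 + 4*(s + (2*s² - 64)) = -5 + 4*(s + (-64 + 2*s²)) = -5 + 4*(-64 + s + 2*s²) = -5 + (-256 + 4*s + 8*s²) = -261 + 4*s + 8*s²)
√(179 + g(-13)) - 41 = √(179 + (-261 + 4*(-13) + 8*(-13)²)) - 41 = √(179 + (-261 - 52 + 8*169)) - 41 = √(179 + (-261 - 52 + 1352)) - 41 = √(179 + 1039) - 41 = √1218 - 41 = -41 + √1218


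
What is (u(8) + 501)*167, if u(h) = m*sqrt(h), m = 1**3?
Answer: 83667 + 334*sqrt(2) ≈ 84139.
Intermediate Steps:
m = 1
u(h) = sqrt(h) (u(h) = 1*sqrt(h) = sqrt(h))
(u(8) + 501)*167 = (sqrt(8) + 501)*167 = (2*sqrt(2) + 501)*167 = (501 + 2*sqrt(2))*167 = 83667 + 334*sqrt(2)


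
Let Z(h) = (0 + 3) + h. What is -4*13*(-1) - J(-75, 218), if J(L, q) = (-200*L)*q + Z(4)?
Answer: -3269955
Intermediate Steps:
Z(h) = 3 + h
J(L, q) = 7 - 200*L*q (J(L, q) = (-200*L)*q + (3 + 4) = -200*L*q + 7 = 7 - 200*L*q)
-4*13*(-1) - J(-75, 218) = -4*13*(-1) - (7 - 200*(-75)*218) = -52*(-1) - (7 + 3270000) = 52 - 1*3270007 = 52 - 3270007 = -3269955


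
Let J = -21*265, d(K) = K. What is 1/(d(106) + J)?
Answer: -1/5459 ≈ -0.00018318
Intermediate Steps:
J = -5565
1/(d(106) + J) = 1/(106 - 5565) = 1/(-5459) = -1/5459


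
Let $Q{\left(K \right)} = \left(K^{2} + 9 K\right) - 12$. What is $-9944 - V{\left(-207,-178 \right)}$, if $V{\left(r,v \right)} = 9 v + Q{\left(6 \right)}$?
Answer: $-8420$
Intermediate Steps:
$Q{\left(K \right)} = -12 + K^{2} + 9 K$
$V{\left(r,v \right)} = 78 + 9 v$ ($V{\left(r,v \right)} = 9 v + \left(-12 + 6^{2} + 9 \cdot 6\right) = 9 v + \left(-12 + 36 + 54\right) = 9 v + 78 = 78 + 9 v$)
$-9944 - V{\left(-207,-178 \right)} = -9944 - \left(78 + 9 \left(-178\right)\right) = -9944 - \left(78 - 1602\right) = -9944 - -1524 = -9944 + 1524 = -8420$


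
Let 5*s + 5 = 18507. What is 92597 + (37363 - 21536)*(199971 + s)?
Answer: 16117999224/5 ≈ 3.2236e+9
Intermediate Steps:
s = 18502/5 (s = -1 + (⅕)*18507 = -1 + 18507/5 = 18502/5 ≈ 3700.4)
92597 + (37363 - 21536)*(199971 + s) = 92597 + (37363 - 21536)*(199971 + 18502/5) = 92597 + 15827*(1018357/5) = 92597 + 16117536239/5 = 16117999224/5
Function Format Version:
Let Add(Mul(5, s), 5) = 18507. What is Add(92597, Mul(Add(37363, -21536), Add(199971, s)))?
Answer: Rational(16117999224, 5) ≈ 3.2236e+9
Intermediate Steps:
s = Rational(18502, 5) (s = Add(-1, Mul(Rational(1, 5), 18507)) = Add(-1, Rational(18507, 5)) = Rational(18502, 5) ≈ 3700.4)
Add(92597, Mul(Add(37363, -21536), Add(199971, s))) = Add(92597, Mul(Add(37363, -21536), Add(199971, Rational(18502, 5)))) = Add(92597, Mul(15827, Rational(1018357, 5))) = Add(92597, Rational(16117536239, 5)) = Rational(16117999224, 5)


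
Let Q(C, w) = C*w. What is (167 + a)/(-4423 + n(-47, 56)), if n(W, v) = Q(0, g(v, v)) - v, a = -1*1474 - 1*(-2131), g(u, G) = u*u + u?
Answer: -824/4479 ≈ -0.18397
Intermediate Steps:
g(u, G) = u + u² (g(u, G) = u² + u = u + u²)
a = 657 (a = -1474 + 2131 = 657)
n(W, v) = -v (n(W, v) = 0*(v*(1 + v)) - v = 0 - v = -v)
(167 + a)/(-4423 + n(-47, 56)) = (167 + 657)/(-4423 - 1*56) = 824/(-4423 - 56) = 824/(-4479) = 824*(-1/4479) = -824/4479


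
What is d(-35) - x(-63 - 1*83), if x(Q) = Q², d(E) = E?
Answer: -21351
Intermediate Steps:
d(-35) - x(-63 - 1*83) = -35 - (-63 - 1*83)² = -35 - (-63 - 83)² = -35 - 1*(-146)² = -35 - 1*21316 = -35 - 21316 = -21351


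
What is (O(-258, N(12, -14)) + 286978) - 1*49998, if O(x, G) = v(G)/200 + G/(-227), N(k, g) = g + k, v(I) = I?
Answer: 5379445973/22700 ≈ 2.3698e+5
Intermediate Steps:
O(x, G) = 27*G/45400 (O(x, G) = G/200 + G/(-227) = G*(1/200) + G*(-1/227) = G/200 - G/227 = 27*G/45400)
(O(-258, N(12, -14)) + 286978) - 1*49998 = (27*(-14 + 12)/45400 + 286978) - 1*49998 = ((27/45400)*(-2) + 286978) - 49998 = (-27/22700 + 286978) - 49998 = 6514400573/22700 - 49998 = 5379445973/22700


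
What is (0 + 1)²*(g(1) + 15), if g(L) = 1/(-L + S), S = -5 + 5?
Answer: 14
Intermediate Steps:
S = 0
g(L) = -1/L (g(L) = 1/(-L + 0) = 1/(-L) = -1/L)
(0 + 1)²*(g(1) + 15) = (0 + 1)²*(-1/1 + 15) = 1²*(-1*1 + 15) = 1*(-1 + 15) = 1*14 = 14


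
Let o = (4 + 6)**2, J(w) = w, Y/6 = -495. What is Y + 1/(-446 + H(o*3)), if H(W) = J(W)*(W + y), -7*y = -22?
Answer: -1881429653/633478 ≈ -2970.0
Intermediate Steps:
Y = -2970 (Y = 6*(-495) = -2970)
o = 100 (o = 10**2 = 100)
y = 22/7 (y = -1/7*(-22) = 22/7 ≈ 3.1429)
H(W) = W*(22/7 + W) (H(W) = W*(W + 22/7) = W*(22/7 + W))
Y + 1/(-446 + H(o*3)) = -2970 + 1/(-446 + (100*3)*(22 + 7*(100*3))/7) = -2970 + 1/(-446 + (1/7)*300*(22 + 7*300)) = -2970 + 1/(-446 + (1/7)*300*(22 + 2100)) = -2970 + 1/(-446 + (1/7)*300*2122) = -2970 + 1/(-446 + 636600/7) = -2970 + 1/(633478/7) = -2970 + 7/633478 = -1881429653/633478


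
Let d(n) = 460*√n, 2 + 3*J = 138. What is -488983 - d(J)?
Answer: -488983 - 920*√102/3 ≈ -4.9208e+5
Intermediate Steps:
J = 136/3 (J = -⅔ + (⅓)*138 = -⅔ + 46 = 136/3 ≈ 45.333)
-488983 - d(J) = -488983 - 460*√(136/3) = -488983 - 460*2*√102/3 = -488983 - 920*√102/3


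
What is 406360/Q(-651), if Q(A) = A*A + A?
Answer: 40636/42315 ≈ 0.96032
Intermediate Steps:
Q(A) = A + A**2 (Q(A) = A**2 + A = A + A**2)
406360/Q(-651) = 406360/((-651*(1 - 651))) = 406360/((-651*(-650))) = 406360/423150 = 406360*(1/423150) = 40636/42315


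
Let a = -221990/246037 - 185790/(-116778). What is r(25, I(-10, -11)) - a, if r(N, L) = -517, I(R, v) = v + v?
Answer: -2479013518062/4788618131 ≈ -517.69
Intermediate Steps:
I(R, v) = 2*v
a = 3297944335/4788618131 (a = -221990*1/246037 - 185790*(-1/116778) = -221990/246037 + 30965/19463 = 3297944335/4788618131 ≈ 0.68870)
r(25, I(-10, -11)) - a = -517 - 1*3297944335/4788618131 = -517 - 3297944335/4788618131 = -2479013518062/4788618131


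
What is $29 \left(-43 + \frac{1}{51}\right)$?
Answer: $- \frac{63568}{51} \approx -1246.4$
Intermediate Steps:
$29 \left(-43 + \frac{1}{51}\right) = 29 \left(- \frac{2192}{51}\right) = - \frac{63568}{51}$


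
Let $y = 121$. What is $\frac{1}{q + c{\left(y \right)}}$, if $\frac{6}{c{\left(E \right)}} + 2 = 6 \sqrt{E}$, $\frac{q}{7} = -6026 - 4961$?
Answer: $- \frac{32}{2461085} \approx -1.3002 \cdot 10^{-5}$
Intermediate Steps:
$q = -76909$ ($q = 7 \left(-6026 - 4961\right) = 7 \left(-10987\right) = -76909$)
$c{\left(E \right)} = \frac{6}{-2 + 6 \sqrt{E}}$
$\frac{1}{q + c{\left(y \right)}} = \frac{1}{-76909 + \frac{3}{-1 + 3 \sqrt{121}}} = \frac{1}{-76909 + \frac{3}{-1 + 3 \cdot 11}} = \frac{1}{-76909 + \frac{3}{-1 + 33}} = \frac{1}{-76909 + \frac{3}{32}} = \frac{1}{- \frac{2461085}{32}} = - \frac{32}{2461085}$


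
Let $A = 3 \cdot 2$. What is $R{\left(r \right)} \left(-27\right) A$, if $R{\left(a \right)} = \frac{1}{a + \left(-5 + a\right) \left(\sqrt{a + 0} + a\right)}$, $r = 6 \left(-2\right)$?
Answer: $- \frac{2592}{3361} - \frac{459 i \sqrt{3}}{3361} \approx -0.7712 - 0.23654 i$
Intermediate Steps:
$A = 6$
$r = -12$
$R{\left(a \right)} = \frac{1}{a + \left(-5 + a\right) \left(a + \sqrt{a}\right)}$ ($R{\left(a \right)} = \frac{1}{a + \left(-5 + a\right) \left(\sqrt{a} + a\right)} = \frac{1}{a + \left(-5 + a\right) \left(a + \sqrt{a}\right)}$)
$R{\left(r \right)} \left(-27\right) A = \frac{1}{\left(-12\right)^{2} + \left(-12\right)^{\frac{3}{2}} - 5 \sqrt{-12} - -48} \left(-27\right) 6 = \frac{1}{144 - 24 i \sqrt{3} - 5 \cdot 2 i \sqrt{3} + 48} \left(-27\right) 6 = \frac{1}{144 - 24 i \sqrt{3} - 10 i \sqrt{3} + 48} \left(-27\right) 6 = \frac{1}{192 - 34 i \sqrt{3}} \left(-27\right) 6 = - \frac{27}{192 - 34 i \sqrt{3}} \cdot 6 = - \frac{162}{192 - 34 i \sqrt{3}}$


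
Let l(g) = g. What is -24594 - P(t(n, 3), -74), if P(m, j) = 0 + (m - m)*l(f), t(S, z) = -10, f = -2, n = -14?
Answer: -24594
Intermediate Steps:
P(m, j) = 0 (P(m, j) = 0 + (m - m)*(-2) = 0 + 0*(-2) = 0 + 0 = 0)
-24594 - P(t(n, 3), -74) = -24594 - 1*0 = -24594 + 0 = -24594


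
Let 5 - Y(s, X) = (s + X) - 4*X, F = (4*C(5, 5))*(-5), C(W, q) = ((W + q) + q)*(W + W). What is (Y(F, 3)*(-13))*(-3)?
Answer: 117546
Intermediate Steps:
C(W, q) = 2*W*(W + 2*q) (C(W, q) = (W + 2*q)*(2*W) = 2*W*(W + 2*q))
F = -3000 (F = (4*(2*5*(5 + 2*5)))*(-5) = (4*(2*5*(5 + 10)))*(-5) = (4*(2*5*15))*(-5) = (4*150)*(-5) = 600*(-5) = -3000)
Y(s, X) = 5 - s + 3*X (Y(s, X) = 5 - ((s + X) - 4*X) = 5 - ((X + s) - 4*X) = 5 - (s - 3*X) = 5 + (-s + 3*X) = 5 - s + 3*X)
(Y(F, 3)*(-13))*(-3) = ((5 - 1*(-3000) + 3*3)*(-13))*(-3) = ((5 + 3000 + 9)*(-13))*(-3) = (3014*(-13))*(-3) = -39182*(-3) = 117546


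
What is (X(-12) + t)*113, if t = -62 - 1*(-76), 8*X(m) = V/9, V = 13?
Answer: 115373/72 ≈ 1602.4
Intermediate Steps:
X(m) = 13/72 (X(m) = (13/9)/8 = (13*(⅑))/8 = (⅛)*(13/9) = 13/72)
t = 14 (t = -62 + 76 = 14)
(X(-12) + t)*113 = (13/72 + 14)*113 = (1021/72)*113 = 115373/72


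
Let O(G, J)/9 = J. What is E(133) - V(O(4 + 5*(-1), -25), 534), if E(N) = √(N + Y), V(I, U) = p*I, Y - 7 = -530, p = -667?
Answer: -150075 + I*√390 ≈ -1.5008e+5 + 19.748*I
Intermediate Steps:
Y = -523 (Y = 7 - 530 = -523)
O(G, J) = 9*J
V(I, U) = -667*I
E(N) = √(-523 + N) (E(N) = √(N - 523) = √(-523 + N))
E(133) - V(O(4 + 5*(-1), -25), 534) = √(-523 + 133) - (-667)*9*(-25) = √(-390) - (-667)*(-225) = I*√390 - 1*150075 = I*√390 - 150075 = -150075 + I*√390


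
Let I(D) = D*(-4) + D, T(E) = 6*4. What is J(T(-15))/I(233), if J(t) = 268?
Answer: -268/699 ≈ -0.38340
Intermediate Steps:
T(E) = 24
I(D) = -3*D (I(D) = -4*D + D = -3*D)
J(T(-15))/I(233) = 268/((-3*233)) = 268/(-699) = 268*(-1/699) = -268/699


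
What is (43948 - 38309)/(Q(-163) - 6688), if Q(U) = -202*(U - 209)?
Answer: 5639/68456 ≈ 0.082374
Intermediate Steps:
Q(U) = 42218 - 202*U (Q(U) = -202*(-209 + U) = 42218 - 202*U)
(43948 - 38309)/(Q(-163) - 6688) = (43948 - 38309)/((42218 - 202*(-163)) - 6688) = 5639/((42218 + 32926) - 6688) = 5639/(75144 - 6688) = 5639/68456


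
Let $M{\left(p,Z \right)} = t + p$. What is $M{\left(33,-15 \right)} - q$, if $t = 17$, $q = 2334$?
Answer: $-2284$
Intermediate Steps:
$M{\left(p,Z \right)} = 17 + p$
$M{\left(33,-15 \right)} - q = \left(17 + 33\right) - 2334 = 50 - 2334 = -2284$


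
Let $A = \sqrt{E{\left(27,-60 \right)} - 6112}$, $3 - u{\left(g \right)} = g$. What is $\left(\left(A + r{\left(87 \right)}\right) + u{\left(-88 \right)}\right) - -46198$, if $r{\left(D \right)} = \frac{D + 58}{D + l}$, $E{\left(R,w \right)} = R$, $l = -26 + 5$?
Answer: $\frac{3055219}{66} + i \sqrt{6085} \approx 46291.0 + 78.006 i$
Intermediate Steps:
$l = -21$
$r{\left(D \right)} = \frac{58 + D}{-21 + D}$ ($r{\left(D \right)} = \frac{D + 58}{D - 21} = \frac{58 + D}{-21 + D}$)
$u{\left(g \right)} = 3 - g$
$A = i \sqrt{6085}$ ($A = \sqrt{27 - 6112} = \sqrt{-6085} = i \sqrt{6085} \approx 78.006 i$)
$\left(\left(A + r{\left(87 \right)}\right) + u{\left(-88 \right)}\right) - -46198 = \left(\left(i \sqrt{6085} + \frac{58 + 87}{-21 + 87}\right) + \left(3 - -88\right)\right) - -46198 = \left(\left(i \sqrt{6085} + \frac{1}{66} \cdot 145\right) + \left(3 + 88\right)\right) + 46198 = \left(\left(i \sqrt{6085} + \frac{1}{66} \cdot 145\right) + 91\right) + 46198 = \left(\left(i \sqrt{6085} + \frac{145}{66}\right) + 91\right) + 46198 = \left(\left(\frac{145}{66} + i \sqrt{6085}\right) + 91\right) + 46198 = \left(\frac{6151}{66} + i \sqrt{6085}\right) + 46198 = \frac{3055219}{66} + i \sqrt{6085}$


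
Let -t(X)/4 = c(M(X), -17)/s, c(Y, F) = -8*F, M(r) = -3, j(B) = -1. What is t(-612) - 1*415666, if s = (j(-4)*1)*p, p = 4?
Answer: -415530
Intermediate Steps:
s = -4 (s = -1*1*4 = -1*4 = -4)
t(X) = 136 (t(X) = -4*(-8*(-17))/(-4) = -544*(-1)/4 = -4*(-34) = 136)
t(-612) - 1*415666 = 136 - 1*415666 = 136 - 415666 = -415530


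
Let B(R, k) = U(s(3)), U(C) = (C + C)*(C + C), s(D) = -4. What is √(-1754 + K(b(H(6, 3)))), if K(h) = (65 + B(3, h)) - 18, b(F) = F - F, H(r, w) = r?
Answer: I*√1643 ≈ 40.534*I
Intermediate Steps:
b(F) = 0
U(C) = 4*C² (U(C) = (2*C)*(2*C) = 4*C²)
B(R, k) = 64 (B(R, k) = 4*(-4)² = 4*16 = 64)
K(h) = 111 (K(h) = (65 + 64) - 18 = 129 - 18 = 111)
√(-1754 + K(b(H(6, 3)))) = √(-1754 + 111) = √(-1643) = I*√1643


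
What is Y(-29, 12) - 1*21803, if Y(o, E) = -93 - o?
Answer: -21867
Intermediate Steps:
Y(-29, 12) - 1*21803 = (-93 - 1*(-29)) - 1*21803 = (-93 + 29) - 21803 = -64 - 21803 = -21867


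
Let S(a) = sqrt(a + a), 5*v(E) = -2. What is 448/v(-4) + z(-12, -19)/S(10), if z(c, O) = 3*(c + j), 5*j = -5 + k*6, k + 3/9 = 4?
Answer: -1120 - 129*sqrt(5)/50 ≈ -1125.8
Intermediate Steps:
v(E) = -2/5 (v(E) = (1/5)*(-2) = -2/5)
S(a) = sqrt(2)*sqrt(a) (S(a) = sqrt(2*a) = sqrt(2)*sqrt(a))
k = 11/3 (k = -1/3 + 4 = 11/3 ≈ 3.6667)
j = 17/5 (j = (-5 + (11/3)*6)/5 = (-5 + 22)/5 = (1/5)*17 = 17/5 ≈ 3.4000)
z(c, O) = 51/5 + 3*c (z(c, O) = 3*(c + 17/5) = 3*(17/5 + c) = 51/5 + 3*c)
448/v(-4) + z(-12, -19)/S(10) = 448/(-2/5) + (51/5 + 3*(-12))/((sqrt(2)*sqrt(10))) = 448*(-5/2) + (51/5 - 36)/((2*sqrt(5))) = -1120 - 129*sqrt(5)/50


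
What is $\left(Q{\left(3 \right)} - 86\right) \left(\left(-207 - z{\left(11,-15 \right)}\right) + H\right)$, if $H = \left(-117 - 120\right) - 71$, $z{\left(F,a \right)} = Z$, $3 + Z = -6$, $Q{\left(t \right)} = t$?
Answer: $41998$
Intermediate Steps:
$Z = -9$ ($Z = -3 - 6 = -9$)
$z{\left(F,a \right)} = -9$
$H = -308$ ($H = -237 - 71 = -308$)
$\left(Q{\left(3 \right)} - 86\right) \left(\left(-207 - z{\left(11,-15 \right)}\right) + H\right) = \left(3 - 86\right) \left(\left(-207 - -9\right) - 308\right) = - 83 \left(\left(-207 + 9\right) - 308\right) = - 83 \left(-198 - 308\right) = \left(-83\right) \left(-506\right) = 41998$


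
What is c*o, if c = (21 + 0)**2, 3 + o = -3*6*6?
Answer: -48951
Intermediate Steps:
o = -111 (o = -3 - 3*6*6 = -3 - 18*6 = -3 - 108 = -111)
c = 441 (c = 21**2 = 441)
c*o = 441*(-111) = -48951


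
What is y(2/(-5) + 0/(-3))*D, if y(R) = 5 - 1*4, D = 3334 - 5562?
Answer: -2228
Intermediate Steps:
D = -2228
y(R) = 1 (y(R) = 5 - 4 = 1)
y(2/(-5) + 0/(-3))*D = 1*(-2228) = -2228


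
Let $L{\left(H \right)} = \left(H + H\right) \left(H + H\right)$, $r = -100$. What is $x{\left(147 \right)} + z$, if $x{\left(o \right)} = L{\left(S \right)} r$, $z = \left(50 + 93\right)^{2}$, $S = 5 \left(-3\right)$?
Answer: $-69551$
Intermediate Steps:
$S = -15$
$z = 20449$ ($z = 143^{2} = 20449$)
$L{\left(H \right)} = 4 H^{2}$ ($L{\left(H \right)} = 2 H 2 H = 4 H^{2}$)
$x{\left(o \right)} = -90000$ ($x{\left(o \right)} = 4 \left(-15\right)^{2} \left(-100\right) = 4 \cdot 225 \left(-100\right) = 900 \left(-100\right) = -90000$)
$x{\left(147 \right)} + z = -90000 + 20449 = -69551$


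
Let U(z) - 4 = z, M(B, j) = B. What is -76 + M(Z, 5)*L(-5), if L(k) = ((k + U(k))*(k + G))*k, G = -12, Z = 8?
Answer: -4156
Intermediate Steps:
U(z) = 4 + z
L(k) = k*(-12 + k)*(4 + 2*k) (L(k) = ((k + (4 + k))*(k - 12))*k = ((4 + 2*k)*(-12 + k))*k = ((-12 + k)*(4 + 2*k))*k = k*(-12 + k)*(4 + 2*k))
-76 + M(Z, 5)*L(-5) = -76 + 8*(2*(-5)*(-24 + (-5)**2 - 10*(-5))) = -76 + 8*(2*(-5)*(-24 + 25 + 50)) = -76 + 8*(2*(-5)*51) = -76 + 8*(-510) = -76 - 4080 = -4156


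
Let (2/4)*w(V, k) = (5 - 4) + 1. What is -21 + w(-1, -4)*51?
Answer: 183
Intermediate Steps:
w(V, k) = 4 (w(V, k) = 2*((5 - 4) + 1) = 2*(1 + 1) = 2*2 = 4)
-21 + w(-1, -4)*51 = -21 + 4*51 = -21 + 204 = 183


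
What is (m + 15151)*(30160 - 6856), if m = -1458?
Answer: 319101672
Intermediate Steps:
(m + 15151)*(30160 - 6856) = (-1458 + 15151)*(30160 - 6856) = 13693*23304 = 319101672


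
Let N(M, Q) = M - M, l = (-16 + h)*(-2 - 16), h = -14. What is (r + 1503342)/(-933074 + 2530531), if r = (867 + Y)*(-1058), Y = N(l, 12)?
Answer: 586056/1597457 ≈ 0.36687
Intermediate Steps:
l = 540 (l = (-16 - 14)*(-2 - 16) = -30*(-18) = 540)
N(M, Q) = 0
Y = 0
r = -917286 (r = (867 + 0)*(-1058) = 867*(-1058) = -917286)
(r + 1503342)/(-933074 + 2530531) = (-917286 + 1503342)/(-933074 + 2530531) = 586056/1597457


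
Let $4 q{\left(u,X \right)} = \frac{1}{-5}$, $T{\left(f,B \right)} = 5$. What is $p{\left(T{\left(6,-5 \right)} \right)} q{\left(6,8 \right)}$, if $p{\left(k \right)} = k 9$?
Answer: $- \frac{9}{4} \approx -2.25$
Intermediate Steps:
$q{\left(u,X \right)} = - \frac{1}{20}$ ($q{\left(u,X \right)} = \frac{1}{4 \left(-5\right)} = \frac{1}{4} \left(- \frac{1}{5}\right) = - \frac{1}{20}$)
$p{\left(k \right)} = 9 k$
$p{\left(T{\left(6,-5 \right)} \right)} q{\left(6,8 \right)} = 9 \cdot 5 \left(- \frac{1}{20}\right) = 45 \left(- \frac{1}{20}\right) = - \frac{9}{4}$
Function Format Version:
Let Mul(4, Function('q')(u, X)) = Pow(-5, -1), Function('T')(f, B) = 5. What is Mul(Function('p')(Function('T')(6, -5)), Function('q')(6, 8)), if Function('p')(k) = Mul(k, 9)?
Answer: Rational(-9, 4) ≈ -2.2500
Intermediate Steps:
Function('q')(u, X) = Rational(-1, 20) (Function('q')(u, X) = Mul(Rational(1, 4), Pow(-5, -1)) = Mul(Rational(1, 4), Rational(-1, 5)) = Rational(-1, 20))
Function('p')(k) = Mul(9, k)
Mul(Function('p')(Function('T')(6, -5)), Function('q')(6, 8)) = Mul(Mul(9, 5), Rational(-1, 20)) = Mul(45, Rational(-1, 20)) = Rational(-9, 4)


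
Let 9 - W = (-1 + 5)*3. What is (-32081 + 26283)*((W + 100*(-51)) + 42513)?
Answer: -216903180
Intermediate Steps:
W = -3 (W = 9 - (-1 + 5)*3 = 9 - 4*3 = 9 - 1*12 = 9 - 12 = -3)
(-32081 + 26283)*((W + 100*(-51)) + 42513) = (-32081 + 26283)*((-3 + 100*(-51)) + 42513) = -5798*((-3 - 5100) + 42513) = -5798*(-5103 + 42513) = -5798*37410 = -216903180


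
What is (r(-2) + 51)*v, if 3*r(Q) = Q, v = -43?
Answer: -6493/3 ≈ -2164.3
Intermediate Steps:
r(Q) = Q/3
(r(-2) + 51)*v = ((⅓)*(-2) + 51)*(-43) = (-⅔ + 51)*(-43) = (151/3)*(-43) = -6493/3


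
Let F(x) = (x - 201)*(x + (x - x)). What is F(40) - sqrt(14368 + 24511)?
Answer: -6440 - sqrt(38879) ≈ -6637.2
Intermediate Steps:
F(x) = x*(-201 + x) (F(x) = (-201 + x)*(x + 0) = (-201 + x)*x = x*(-201 + x))
F(40) - sqrt(14368 + 24511) = 40*(-201 + 40) - sqrt(14368 + 24511) = 40*(-161) - sqrt(38879) = -6440 - sqrt(38879)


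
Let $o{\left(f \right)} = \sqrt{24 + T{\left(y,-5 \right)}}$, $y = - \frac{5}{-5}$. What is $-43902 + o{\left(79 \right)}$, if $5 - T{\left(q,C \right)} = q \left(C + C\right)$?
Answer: $-43902 + \sqrt{39} \approx -43896.0$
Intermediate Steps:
$y = 1$ ($y = \left(-5\right) \left(- \frac{1}{5}\right) = 1$)
$T{\left(q,C \right)} = 5 - 2 C q$ ($T{\left(q,C \right)} = 5 - q \left(C + C\right) = 5 - q 2 C = 5 - 2 C q$)
$o{\left(f \right)} = \sqrt{39}$ ($o{\left(f \right)} = \sqrt{24 - \left(-5 - 10\right)} = \sqrt{24 + \left(5 + 10\right)} = \sqrt{24 + 15} = \sqrt{39}$)
$-43902 + o{\left(79 \right)} = -43902 + \sqrt{39}$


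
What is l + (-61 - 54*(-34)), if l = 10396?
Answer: 12171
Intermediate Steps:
l + (-61 - 54*(-34)) = 10396 + (-61 - 54*(-34)) = 10396 + (-61 + 1836) = 10396 + 1775 = 12171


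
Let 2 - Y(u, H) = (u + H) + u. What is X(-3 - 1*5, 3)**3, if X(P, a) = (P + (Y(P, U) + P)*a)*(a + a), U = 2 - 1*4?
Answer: 4741632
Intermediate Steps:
U = -2 (U = 2 - 4 = -2)
Y(u, H) = 2 - H - 2*u (Y(u, H) = 2 - ((u + H) + u) = 2 - ((H + u) + u) = 2 - (H + 2*u) = 2 + (-H - 2*u) = 2 - H - 2*u)
X(P, a) = 2*a*(P + a*(4 - P)) (X(P, a) = (P + ((2 - 1*(-2) - 2*P) + P)*a)*(a + a) = (P + ((2 + 2 - 2*P) + P)*a)*(2*a) = (P + ((4 - 2*P) + P)*a)*(2*a) = (P + (4 - P)*a)*(2*a) = (P + a*(4 - P))*(2*a) = 2*a*(P + a*(4 - P)))
X(-3 - 1*5, 3)**3 = (2*3*((-3 - 1*5) + 4*3 - 1*(-3 - 1*5)*3))**3 = (2*3*((-3 - 5) + 12 - 1*(-3 - 5)*3))**3 = (2*3*(-8 + 12 - 1*(-8)*3))**3 = (2*3*(-8 + 12 + 24))**3 = (2*3*28)**3 = 168**3 = 4741632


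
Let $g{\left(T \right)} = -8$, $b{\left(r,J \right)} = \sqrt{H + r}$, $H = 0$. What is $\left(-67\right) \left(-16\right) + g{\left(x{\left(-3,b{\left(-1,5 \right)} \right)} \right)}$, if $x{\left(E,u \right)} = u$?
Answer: $1064$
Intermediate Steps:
$b{\left(r,J \right)} = \sqrt{r}$ ($b{\left(r,J \right)} = \sqrt{0 + r} = \sqrt{r}$)
$\left(-67\right) \left(-16\right) + g{\left(x{\left(-3,b{\left(-1,5 \right)} \right)} \right)} = \left(-67\right) \left(-16\right) - 8 = 1072 - 8 = 1064$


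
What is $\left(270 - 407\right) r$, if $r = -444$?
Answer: $60828$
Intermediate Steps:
$\left(270 - 407\right) r = \left(270 - 407\right) \left(-444\right) = \left(-137\right) \left(-444\right) = 60828$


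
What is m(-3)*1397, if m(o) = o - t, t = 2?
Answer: -6985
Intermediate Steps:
m(o) = -2 + o (m(o) = o - 1*2 = o - 2 = -2 + o)
m(-3)*1397 = (-2 - 3)*1397 = -5*1397 = -6985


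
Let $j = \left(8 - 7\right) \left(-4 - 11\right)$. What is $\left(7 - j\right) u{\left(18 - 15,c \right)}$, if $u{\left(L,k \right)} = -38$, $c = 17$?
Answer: $-836$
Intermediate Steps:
$j = -15$ ($j = 1 \left(-15\right) = -15$)
$\left(7 - j\right) u{\left(18 - 15,c \right)} = \left(7 - -15\right) \left(-38\right) = \left(7 + 15\right) \left(-38\right) = 22 \left(-38\right) = -836$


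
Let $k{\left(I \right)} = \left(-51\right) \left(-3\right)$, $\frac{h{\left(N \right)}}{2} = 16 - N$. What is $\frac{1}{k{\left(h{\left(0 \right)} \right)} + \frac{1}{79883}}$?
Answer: $\frac{79883}{12222100} \approx 0.0065359$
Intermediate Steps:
$h{\left(N \right)} = 32 - 2 N$ ($h{\left(N \right)} = 2 \left(16 - N\right) = 32 - 2 N$)
$k{\left(I \right)} = 153$
$\frac{1}{k{\left(h{\left(0 \right)} \right)} + \frac{1}{79883}} = \frac{1}{153 + \frac{1}{79883}} = \frac{1}{\frac{12222100}{79883}} = \frac{79883}{12222100}$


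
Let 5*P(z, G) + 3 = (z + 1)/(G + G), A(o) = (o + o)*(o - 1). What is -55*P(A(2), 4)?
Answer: 209/8 ≈ 26.125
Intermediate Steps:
A(o) = 2*o*(-1 + o) (A(o) = (2*o)*(-1 + o) = 2*o*(-1 + o))
P(z, G) = -3/5 + (1 + z)/(10*G) (P(z, G) = -3/5 + ((z + 1)/(G + G))/5 = -3/5 + ((1 + z)/((2*G)))/5 = -3/5 + ((1 + z)*(1/(2*G)))/5 = -3/5 + ((1 + z)/(2*G))/5 = -3/5 + (1 + z)/(10*G))
-55*P(A(2), 4) = -11*(1 + 2*2*(-1 + 2) - 6*4)/(2*4) = -11*(1 + 2*2*1 - 24)/(2*4) = -11*(1 + 4 - 24)/(2*4) = -11*(-19)/(2*4) = -55*(-19/40) = 209/8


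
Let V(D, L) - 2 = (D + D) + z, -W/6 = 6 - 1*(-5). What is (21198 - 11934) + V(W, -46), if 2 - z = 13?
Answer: 9123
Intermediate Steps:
z = -11 (z = 2 - 1*13 = 2 - 13 = -11)
W = -66 (W = -6*(6 - 1*(-5)) = -6*(6 + 5) = -6*11 = -66)
V(D, L) = -9 + 2*D (V(D, L) = 2 + ((D + D) - 11) = 2 + (2*D - 11) = 2 + (-11 + 2*D) = -9 + 2*D)
(21198 - 11934) + V(W, -46) = (21198 - 11934) + (-9 + 2*(-66)) = 9264 + (-9 - 132) = 9264 - 141 = 9123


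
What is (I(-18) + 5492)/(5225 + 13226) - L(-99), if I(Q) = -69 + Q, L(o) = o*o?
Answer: -180832846/18451 ≈ -9800.7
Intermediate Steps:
L(o) = o**2
(I(-18) + 5492)/(5225 + 13226) - L(-99) = ((-69 - 18) + 5492)/(5225 + 13226) - 1*(-99)**2 = (-87 + 5492)/18451 - 1*9801 = 5405*(1/18451) - 9801 = 5405/18451 - 9801 = -180832846/18451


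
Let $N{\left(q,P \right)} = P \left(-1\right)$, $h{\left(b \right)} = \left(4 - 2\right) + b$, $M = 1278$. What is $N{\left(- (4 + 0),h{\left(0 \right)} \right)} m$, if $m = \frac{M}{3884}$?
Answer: $- \frac{639}{971} \approx -0.65808$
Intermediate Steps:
$h{\left(b \right)} = 2 + b$
$N{\left(q,P \right)} = - P$
$m = \frac{639}{1942}$ ($m = \frac{1278}{3884} = 1278 \cdot \frac{1}{3884} = \frac{639}{1942} \approx 0.32904$)
$N{\left(- (4 + 0),h{\left(0 \right)} \right)} m = - (2 + 0) \frac{639}{1942} = \left(-1\right) 2 \cdot \frac{639}{1942} = \left(-2\right) \frac{639}{1942} = - \frac{639}{971}$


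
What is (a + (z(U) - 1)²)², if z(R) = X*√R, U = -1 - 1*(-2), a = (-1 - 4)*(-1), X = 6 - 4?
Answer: 36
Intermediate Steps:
X = 2
a = 5 (a = -5*(-1) = 5)
U = 1 (U = -1 + 2 = 1)
z(R) = 2*√R
(a + (z(U) - 1)²)² = (5 + (2*√1 - 1)²)² = (5 + (2*1 - 1)²)² = (5 + (2 - 1)²)² = (5 + 1²)² = (5 + 1)² = 6² = 36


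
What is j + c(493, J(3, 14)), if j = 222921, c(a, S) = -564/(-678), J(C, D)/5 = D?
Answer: 25190167/113 ≈ 2.2292e+5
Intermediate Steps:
J(C, D) = 5*D
c(a, S) = 94/113 (c(a, S) = -564*(-1/678) = 94/113)
j + c(493, J(3, 14)) = 222921 + 94/113 = 25190167/113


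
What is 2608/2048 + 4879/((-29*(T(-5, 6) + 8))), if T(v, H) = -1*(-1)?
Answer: -581969/33408 ≈ -17.420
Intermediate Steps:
T(v, H) = 1
2608/2048 + 4879/((-29*(T(-5, 6) + 8))) = 2608/2048 + 4879/((-29*(1 + 8))) = 2608*(1/2048) + 4879/((-29*9)) = 163/128 + 4879/(-261) = 163/128 + 4879*(-1/261) = 163/128 - 4879/261 = -581969/33408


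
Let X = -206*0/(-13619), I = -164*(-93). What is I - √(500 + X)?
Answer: 15252 - 10*√5 ≈ 15230.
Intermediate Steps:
I = 15252
X = 0 (X = 0*(-1/13619) = 0)
I - √(500 + X) = 15252 - √(500 + 0) = 15252 - √500 = 15252 - 10*√5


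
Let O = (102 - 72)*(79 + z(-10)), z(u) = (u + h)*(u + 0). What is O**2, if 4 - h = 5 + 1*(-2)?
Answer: 25704900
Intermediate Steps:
h = 1 (h = 4 - (5 + 1*(-2)) = 4 - (5 - 2) = 4 - 1*3 = 4 - 3 = 1)
z(u) = u*(1 + u) (z(u) = (u + 1)*(u + 0) = (1 + u)*u = u*(1 + u))
O = 5070 (O = (102 - 72)*(79 - 10*(1 - 10)) = 30*(79 - 10*(-9)) = 30*(79 + 90) = 30*169 = 5070)
O**2 = 5070**2 = 25704900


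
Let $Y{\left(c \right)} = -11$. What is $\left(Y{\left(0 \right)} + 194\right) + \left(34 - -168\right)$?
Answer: $385$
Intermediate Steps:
$\left(Y{\left(0 \right)} + 194\right) + \left(34 - -168\right) = \left(-11 + 194\right) + \left(34 - -168\right) = 183 + \left(34 + 168\right) = 183 + 202 = 385$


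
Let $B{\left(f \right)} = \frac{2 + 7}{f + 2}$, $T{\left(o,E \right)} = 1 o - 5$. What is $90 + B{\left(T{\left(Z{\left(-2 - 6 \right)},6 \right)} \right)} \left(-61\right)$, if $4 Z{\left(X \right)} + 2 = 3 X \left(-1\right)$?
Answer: $- \frac{648}{5} \approx -129.6$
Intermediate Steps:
$Z{\left(X \right)} = - \frac{1}{2} - \frac{3 X}{4}$ ($Z{\left(X \right)} = - \frac{1}{2} + \frac{3 X \left(-1\right)}{4} = - \frac{1}{2} + \frac{\left(-3\right) X}{4} = - \frac{1}{2} - \frac{3 X}{4}$)
$T{\left(o,E \right)} = -5 + o$ ($T{\left(o,E \right)} = o - 5 = -5 + o$)
$B{\left(f \right)} = \frac{9}{2 + f}$
$90 + B{\left(T{\left(Z{\left(-2 - 6 \right)},6 \right)} \right)} \left(-61\right) = 90 + \frac{9}{2 - \left(\frac{11}{2} + \frac{3 \left(-2 - 6\right)}{4}\right)} \left(-61\right) = 90 + \frac{9}{2 - - \frac{1}{2}} \left(-61\right) = 90 + \frac{9}{2 + \left(-5 + \left(- \frac{1}{2} + 6\right)\right)} \left(-61\right) = 90 + \frac{9}{2 + \left(-5 + \frac{11}{2}\right)} \left(-61\right) = 90 + \frac{9}{2 + \frac{1}{2}} \left(-61\right) = 90 + \frac{9}{\frac{5}{2}} \left(-61\right) = 90 + 9 \cdot \frac{2}{5} \left(-61\right) = 90 + \frac{18}{5} \left(-61\right) = 90 - \frac{1098}{5} = - \frac{648}{5}$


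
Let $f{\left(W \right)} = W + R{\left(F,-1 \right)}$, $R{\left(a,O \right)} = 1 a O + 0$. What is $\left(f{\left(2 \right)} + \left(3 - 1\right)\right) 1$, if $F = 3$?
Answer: $1$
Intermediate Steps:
$R{\left(a,O \right)} = O a$ ($R{\left(a,O \right)} = a O + 0 = O a + 0 = O a$)
$f{\left(W \right)} = -3 + W$ ($f{\left(W \right)} = W - 3 = -3 + W$)
$\left(f{\left(2 \right)} + \left(3 - 1\right)\right) 1 = \left(\left(-3 + 2\right) + \left(3 - 1\right)\right) 1 = \left(-1 + \left(3 - 1\right)\right) 1 = \left(-1 + 2\right) 1 = 1 \cdot 1 = 1$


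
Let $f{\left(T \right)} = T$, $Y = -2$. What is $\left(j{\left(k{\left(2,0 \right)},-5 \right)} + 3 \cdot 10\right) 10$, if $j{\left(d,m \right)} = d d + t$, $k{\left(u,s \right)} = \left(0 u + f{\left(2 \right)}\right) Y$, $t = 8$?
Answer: $540$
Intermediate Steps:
$k{\left(u,s \right)} = -4$ ($k{\left(u,s \right)} = \left(0 u + 2\right) \left(-2\right) = \left(0 + 2\right) \left(-2\right) = 2 \left(-2\right) = -4$)
$j{\left(d,m \right)} = 8 + d^{2}$ ($j{\left(d,m \right)} = d d + 8 = d^{2} + 8 = 8 + d^{2}$)
$\left(j{\left(k{\left(2,0 \right)},-5 \right)} + 3 \cdot 10\right) 10 = \left(\left(8 + \left(-4\right)^{2}\right) + 3 \cdot 10\right) 10 = \left(\left(8 + 16\right) + 30\right) 10 = \left(24 + 30\right) 10 = 54 \cdot 10 = 540$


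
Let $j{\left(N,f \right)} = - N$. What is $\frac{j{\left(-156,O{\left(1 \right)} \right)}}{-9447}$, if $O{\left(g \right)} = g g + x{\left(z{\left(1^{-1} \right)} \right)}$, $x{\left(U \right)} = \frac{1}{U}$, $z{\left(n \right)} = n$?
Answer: $- \frac{52}{3149} \approx -0.016513$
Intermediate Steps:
$O{\left(g \right)} = 1 + g^{2}$ ($O{\left(g \right)} = g g + \frac{1}{1^{-1}} = g^{2} + 1^{-1} = g^{2} + 1 = 1 + g^{2}$)
$\frac{j{\left(-156,O{\left(1 \right)} \right)}}{-9447} = \frac{\left(-1\right) \left(-156\right)}{-9447} = 156 \left(- \frac{1}{9447}\right) = - \frac{52}{3149}$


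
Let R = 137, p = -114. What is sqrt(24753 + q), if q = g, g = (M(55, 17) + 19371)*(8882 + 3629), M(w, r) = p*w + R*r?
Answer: sqrt(193069483) ≈ 13895.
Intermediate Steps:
M(w, r) = -114*w + 137*r
g = 193044730 (g = ((-114*55 + 137*17) + 19371)*(8882 + 3629) = ((-6270 + 2329) + 19371)*12511 = (-3941 + 19371)*12511 = 15430*12511 = 193044730)
q = 193044730
sqrt(24753 + q) = sqrt(24753 + 193044730) = sqrt(193069483)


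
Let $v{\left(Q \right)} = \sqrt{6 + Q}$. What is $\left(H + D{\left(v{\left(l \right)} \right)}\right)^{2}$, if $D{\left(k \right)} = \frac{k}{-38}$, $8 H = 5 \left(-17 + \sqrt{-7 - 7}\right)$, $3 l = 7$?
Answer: $\frac{25 \left(969 + 4 \sqrt{3} - 57 i \sqrt{14}\right)^{2}}{207936} \approx 109.04 - 50.049 i$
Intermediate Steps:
$l = \frac{7}{3}$ ($l = \frac{1}{3} \cdot 7 = \frac{7}{3} \approx 2.3333$)
$H = - \frac{85}{8} + \frac{5 i \sqrt{14}}{8}$ ($H = \frac{5 \left(-17 + \sqrt{-7 - 7}\right)}{8} = \frac{5 \left(-17 + \sqrt{-14}\right)}{8} = \frac{5 \left(-17 + i \sqrt{14}\right)}{8} = \frac{-85 + 5 i \sqrt{14}}{8} = - \frac{85}{8} + \frac{5 i \sqrt{14}}{8} \approx -10.625 + 2.3385 i$)
$D{\left(k \right)} = - \frac{k}{38}$ ($D{\left(k \right)} = k \left(- \frac{1}{38}\right) = - \frac{k}{38}$)
$\left(H + D{\left(v{\left(l \right)} \right)}\right)^{2} = \left(\left(- \frac{85}{8} + \frac{5 i \sqrt{14}}{8}\right) - \frac{\sqrt{6 + \frac{7}{3}}}{38}\right)^{2} = \left(\left(- \frac{85}{8} + \frac{5 i \sqrt{14}}{8}\right) - \frac{\sqrt{\frac{25}{3}}}{38}\right)^{2} = \left(\left(- \frac{85}{8} + \frac{5 i \sqrt{14}}{8}\right) - \frac{\frac{5}{3} \sqrt{3}}{38}\right)^{2} = \left(\left(- \frac{85}{8} + \frac{5 i \sqrt{14}}{8}\right) - \frac{5 \sqrt{3}}{114}\right)^{2} = \left(- \frac{85}{8} - \frac{5 \sqrt{3}}{114} + \frac{5 i \sqrt{14}}{8}\right)^{2}$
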